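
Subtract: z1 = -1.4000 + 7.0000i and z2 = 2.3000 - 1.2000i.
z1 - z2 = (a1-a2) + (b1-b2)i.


Real: -1.4 - 2.3 = -3.7
Imag: 7 + 1.2 = 8.2

-3.7000 + 8.2000i


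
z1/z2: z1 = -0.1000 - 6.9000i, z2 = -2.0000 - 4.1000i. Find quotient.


Conjugate of z2 = -2.0000 + 4.1000i
Numerator: (-0.1000 - 6.9000i)(-2.0000 + 4.1000i) = 28.4900 + 13.3900i
Denominator: (-2)^2 + (-4.1)^2 = 20.81
Result = (28.4900 + 13.3900i)/20.81

1.3691 + 0.6434i


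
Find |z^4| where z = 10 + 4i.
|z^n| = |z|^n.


|z| = sqrt(100+16) = sqrt(116) = 10.7703
|z^4| = |z|^4 = (sqrt(116))^4 = 116^2 = 13456

|z^4| = 13456


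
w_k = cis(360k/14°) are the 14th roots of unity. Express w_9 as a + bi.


Angle = 360*9/14 = 231.4286°
a = cos(231.4286°) = -0.6235
b = sin(231.4286°) = -0.7818

-0.6235 - 0.7818i


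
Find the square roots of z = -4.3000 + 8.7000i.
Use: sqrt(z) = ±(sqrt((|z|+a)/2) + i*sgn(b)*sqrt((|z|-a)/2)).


|z| = sqrt(18.49+75.69) = 9.7046
sqrt((|z|+a)/2) = sqrt((9.7046+(-4.3))/2) = sqrt(2.7023) = 1.6439
sqrt((|z|-a)/2) = sqrt((9.7046-(-4.3))/2) = sqrt(7.0023) = 2.6462

±(1.6439 + 2.6462i) i.e. 1.6439 + 2.6462i and -1.6439 - 2.6462i


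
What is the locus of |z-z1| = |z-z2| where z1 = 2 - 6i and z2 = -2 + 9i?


Equal distances means the locus is the perpendicular bisector of z1 and z2.
Midpoint = ((2+(-2))/2, (-6+9)/2) = (0, 1.5000)

Perpendicular bisector through (0, 1.5000)


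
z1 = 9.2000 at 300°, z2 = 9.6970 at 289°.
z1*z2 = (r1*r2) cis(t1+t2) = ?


r = 9.2000 * 9.6970 = 89.2124
theta = 300° + 289° = 589° = 229° (mod 360)

89.2124 cis(229°)


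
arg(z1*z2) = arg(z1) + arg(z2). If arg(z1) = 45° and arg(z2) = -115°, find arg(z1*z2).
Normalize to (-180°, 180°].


arg(z1*z2) = 45° - 115° = -70°
Normalized to (-180°, 180°]: -70°

-70°


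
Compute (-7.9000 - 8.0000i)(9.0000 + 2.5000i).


Real = -7.9*9 - (-8)*2.5 = -71.1 - (-20) = -51.1
Imag = -7.9*2.5 + 9*(-8) = -19.75 - (72) = -91.75

-51.1000 - 91.7500i


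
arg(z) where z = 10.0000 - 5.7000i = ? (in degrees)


Re = 10, Im = -5.7
arg = atan2(-5.7, 10) = -29.6831 degrees

arg(z) = -29.6831 degrees


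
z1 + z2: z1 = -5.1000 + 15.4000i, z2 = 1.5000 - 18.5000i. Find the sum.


Real: -5.1 + 1.5 = -3.6
Imag: 15.4 - 18.5 = -3.1

-3.6000 - 3.1000i


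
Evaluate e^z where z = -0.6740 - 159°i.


e^-0.6740 = 0.50967
cos(-159°) = -0.9336
sin(-159°) = -0.358368
Real = 0.50967*(-0.9336) = -0.4758
Imag = 0.50967*(-0.358368) = -0.1826

-0.4758 - 0.1826i


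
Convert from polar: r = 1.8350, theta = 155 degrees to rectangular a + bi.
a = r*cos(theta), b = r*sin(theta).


a = 1.8350*cos(155°) = 1.8350*(-0.9063) = -1.6631
b = 1.8350*sin(155°) = 1.8350*0.4226 = 0.7755

-1.6631 + 0.7755i


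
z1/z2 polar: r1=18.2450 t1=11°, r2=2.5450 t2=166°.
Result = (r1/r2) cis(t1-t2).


r = 18.2450 / 2.5450 = 7.1690
theta = 11° - 166° = -155° = 205° (mod 360)

7.1690 cis(205°)


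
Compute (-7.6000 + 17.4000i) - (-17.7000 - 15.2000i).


Real: -7.6 + 17.7 = 10.1
Imag: 17.4 + 15.2 = 32.6

10.1000 + 32.6000i


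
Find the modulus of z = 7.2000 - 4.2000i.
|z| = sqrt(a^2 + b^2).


|z| = sqrt(7.2^2 + (-4.2)^2) = sqrt(51.84 + 17.64) = sqrt(69.48) = 8.3355

|z| = 8.3355


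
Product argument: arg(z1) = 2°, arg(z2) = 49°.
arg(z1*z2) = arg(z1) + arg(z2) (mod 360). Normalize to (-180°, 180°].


arg(z1*z2) = 2° + 49° = 51°
Normalized to (-180°, 180°]: 51°

51°


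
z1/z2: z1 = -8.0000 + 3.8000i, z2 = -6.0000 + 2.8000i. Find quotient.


Conjugate of z2 = -6.0000 - 2.8000i
Numerator: (-8.0000 + 3.8000i)(-6.0000 - 2.8000i) = 58.6400 - 0.4000i
Denominator: (-6)^2 + 2.8^2 = 43.84
Result = (58.6400 - 0.4000i)/43.84

1.3376 - 0.0091i


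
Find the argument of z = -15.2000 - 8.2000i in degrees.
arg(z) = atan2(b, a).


Re = -15.2, Im = -8.2
arg = atan2(-8.2, -15.2) = -151.6543 degrees

arg(z) = -151.6543 degrees


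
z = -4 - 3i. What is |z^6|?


|z| = sqrt(16+9) = sqrt(25) = 5
|z^6| = |z|^6 = 5^6 = 15625

|z^6| = 15625


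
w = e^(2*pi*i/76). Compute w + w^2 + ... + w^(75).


With w = e^(2*pi*i/76), all 76 of the 76th roots of unity w^0 = 1, w, ..., w^(75) sum to 0: 1 + w + ... + w^(75) = (1 - w^76)/(1 - w) = 0 since w^76 = 1, w ≠ 1.
Removing the root 1: w + w^2 + ... + w^(75) = 0 - 1 = -1

Sum = -1


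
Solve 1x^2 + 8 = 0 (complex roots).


disc = 0^2 - 4*1*8 = 0 - 32 = -32
sqrt(|disc|) = sqrt(32) = 5.6569
Real part = 0/(2*1) = 0
Imag part = 5.6569/(2*1) = 2.8284

0 ± 2.8284i


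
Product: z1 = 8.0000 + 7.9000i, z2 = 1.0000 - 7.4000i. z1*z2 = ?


Real = 8*1 - 7.9*(-7.4) = 8 - (-58.46) = 66.46
Imag = 8*(-7.4) + 1*7.9 = -59.2 + 7.9 = -51.3

66.4600 - 51.3000i


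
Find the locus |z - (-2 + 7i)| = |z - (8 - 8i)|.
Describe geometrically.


Equal distances means the locus is the perpendicular bisector of z1 and z2.
Midpoint = ((-2+8)/2, (7+(-8))/2) = (3.0000, -0.5000)

Perpendicular bisector through (3.0000, -0.5000)


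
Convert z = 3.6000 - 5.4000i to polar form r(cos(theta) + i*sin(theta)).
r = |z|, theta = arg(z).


r = sqrt(12.96+29.16) = sqrt(42.12) = 6.4900
theta = atan2(-5.4, 3.6) = -56.3099 degrees

r = 6.4900, theta = -56.3099 degrees


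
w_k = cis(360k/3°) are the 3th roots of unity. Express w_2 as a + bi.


Angle = 360*2/3 = 240°
a = cos(240°) = -0.5000
b = sin(240°) = -0.8660

-0.5000 - 0.8660i


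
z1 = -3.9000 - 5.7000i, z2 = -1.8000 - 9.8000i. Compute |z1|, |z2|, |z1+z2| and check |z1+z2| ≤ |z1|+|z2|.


|z1| = sqrt((-3.9)^2 + (-5.7)^2) = sqrt(47.7) = 6.9065
|z2| = sqrt((-1.8)^2 + (-9.8)^2) = sqrt(99.28) = 9.9639
z1+z2 = -5.7000 - 15.5000i
|z1+z2| = sqrt(272.74) = 16.5148
|z1|+|z2| = 6.9065 + 9.9639 = 16.8704

|z1+z2| = 16.5148 ≤ |z1|+|z2| = 16.8704 (verified)


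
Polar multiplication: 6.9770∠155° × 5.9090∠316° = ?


r = 6.9770 * 5.9090 = 41.2271
theta = 155° + 316° = 471° = 111° (mod 360)

41.2271 cis(111°)


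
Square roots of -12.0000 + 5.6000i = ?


|z| = sqrt(144+31.36) = 13.2424
sqrt((|z|+a)/2) = sqrt((13.2424+(-12))/2) = sqrt(0.6212) = 0.7881
sqrt((|z|-a)/2) = sqrt((13.2424-(-12))/2) = sqrt(12.6212) = 3.5526

±(0.7881 + 3.5526i) i.e. 0.7881 + 3.5526i and -0.7881 - 3.5526i


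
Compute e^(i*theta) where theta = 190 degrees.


cos(190°) = -0.9848
sin(190°) = -0.1736

e^(i*190°) = -0.9848 - 0.1736i


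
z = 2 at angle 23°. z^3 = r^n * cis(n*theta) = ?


r^3 = 2^3 = 8
n*theta = 3*23° = 69° = 69° (mod 360)
a = 8*cos(69°) = 2.8669
b = 8*sin(69°) = 7.4686

8 cis(69°) = 2.8669 + 7.4686i


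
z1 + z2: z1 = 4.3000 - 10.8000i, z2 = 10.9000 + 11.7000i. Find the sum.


Real: 4.3 + 10.9 = 15.2
Imag: -10.8 + 11.7 = 0.9

15.2000 + 0.9000i


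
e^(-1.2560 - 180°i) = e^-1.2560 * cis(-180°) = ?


e^-1.2560 = 0.2848
cos(-180°) = -1
sin(-180°) = 0
Real = 0.2848*(-1) = -0.2848
Imag = 0.2848*0 = 0

-0.2848 + 0i


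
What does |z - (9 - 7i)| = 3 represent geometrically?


|z - z0| = r is a circle with center z0 and radius r.
Center = (9, -7), radius = 3

Circle with center (9, -7) and radius 3


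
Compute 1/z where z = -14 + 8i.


|z|^2 = 196+64 = 260
1/z = (-14 - 8i)/260

1/z = -0.0538 - 0.0308i


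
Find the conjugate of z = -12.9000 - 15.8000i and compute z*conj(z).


z_bar = -12.9000 + 15.8000i
z*z_bar = (-12.9)^2 + (-15.8)^2 = 166.41 + 249.64 = 416.05

z_bar = -12.9000 + 15.8000i, z*z_bar = 416.05


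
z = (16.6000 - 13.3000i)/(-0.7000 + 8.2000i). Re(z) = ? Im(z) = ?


Multiply by conjugate: (16.6000 - 13.3000i)(-0.7000 - 8.2000i) / ((-0.7)^2 + 8.2^2)
Numerator real = 16.6*(-0.7) - (13.3)*8.2 = -120.68
Numerator imag = -13.3*(-0.7) - 16.6*8.2 = -126.81
Denominator = 67.73
Re(z) = -120.68/67.73 = -1.7818
Im(z) = -126.81/67.73 = -1.8723

Re(z) = -1.7818, Im(z) = -1.8723


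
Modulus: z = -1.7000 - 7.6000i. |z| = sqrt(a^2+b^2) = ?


|z| = sqrt((-1.7)^2 + (-7.6)^2) = sqrt(2.89 + 57.76) = sqrt(60.65) = 7.7878

|z| = 7.7878


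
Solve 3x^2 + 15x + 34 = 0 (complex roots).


disc = 15^2 - 4*3*34 = 225 - 408 = -183
sqrt(|disc|) = sqrt(183) = 13.5277
Real part = -15/(2*3) = -2.5000
Imag part = 13.5277/(2*3) = 2.2546

-2.5000 ± 2.2546i


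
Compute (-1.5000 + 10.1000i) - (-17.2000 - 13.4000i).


Real: -1.5 + 17.2 = 15.7
Imag: 10.1 + 13.4 = 23.5

15.7000 + 23.5000i


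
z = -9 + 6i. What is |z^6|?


|z| = sqrt(81+36) = sqrt(117) = 10.8167
|z^6| = |z|^6 = (sqrt(117))^6 = 117^3 = 1601613

|z^6| = 1601613


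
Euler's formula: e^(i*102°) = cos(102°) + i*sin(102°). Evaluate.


cos(102°) = -0.2079
sin(102°) = 0.9781

e^(i*102°) = -0.2079 + 0.9781i


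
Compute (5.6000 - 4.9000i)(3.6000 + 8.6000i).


Real = 5.6*3.6 - (-4.9)*8.6 = 20.16 - (-42.14) = 62.3
Imag = 5.6*8.6 + 3.6*(-4.9) = 48.16 - (17.64) = 30.52

62.3000 + 30.5200i


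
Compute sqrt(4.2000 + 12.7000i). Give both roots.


|z| = sqrt(17.64+161.29) = 13.3765
sqrt((|z|+a)/2) = sqrt((13.3765+4.2)/2) = sqrt(8.7882) = 2.9645
sqrt((|z|-a)/2) = sqrt((13.3765-4.2)/2) = sqrt(4.5882) = 2.1420

±(2.9645 + 2.1420i) i.e. 2.9645 + 2.1420i and -2.9645 - 2.1420i


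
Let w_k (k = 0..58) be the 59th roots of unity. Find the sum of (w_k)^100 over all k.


The roots are w_k = w^k with w = e^(2*pi*i/59), and (w^k)^100 = (w^100)^k.
So S = 1 + u + u^2 + ... + u^(58) with u = w^100.
100 = 1*59 + 41, so 100 is not a multiple of 59: u = (w^59)^1 * w^41 = w^41 ≠ 1 (w is a primitive 59th root), while u^59 = (w^59)^100 = 1.
Geometric series: S = (1 - u^59)/(1 - u) = (1 - 1)/(1 - u) = 0

S = 0


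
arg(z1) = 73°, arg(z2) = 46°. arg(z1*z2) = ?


arg(z1*z2) = 73° + 46° = 119°
Normalized to (-180°, 180°]: 119°

119°


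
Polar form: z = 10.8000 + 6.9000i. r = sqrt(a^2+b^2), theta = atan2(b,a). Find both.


r = sqrt(116.64+47.61) = sqrt(164.25) = 12.8160
theta = atan2(6.9, 10.8) = 32.5741 degrees

r = 12.8160, theta = 32.5741 degrees


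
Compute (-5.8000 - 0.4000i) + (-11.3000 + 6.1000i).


Real: -5.8 - 11.3 = -17.1
Imag: -0.4 + 6.1 = 5.7

-17.1000 + 5.7000i


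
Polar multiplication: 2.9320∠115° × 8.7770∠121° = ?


r = 2.9320 * 8.7770 = 25.7342
theta = 115° + 121° = 236° = 236° (mod 360)

25.7342 cis(236°)


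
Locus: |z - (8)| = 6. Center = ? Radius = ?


|z - z0| = r is a circle with center z0 and radius r.
Center = (8, 0), radius = 6

Circle with center (8, 0) and radius 6


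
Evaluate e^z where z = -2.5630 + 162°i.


e^-2.5630 = 0.0771
cos(162°) = -0.9511
sin(162°) = 0.309
Real = 0.0771*(-0.9511) = -0.0733
Imag = 0.0771*0.309 = 0.0238

-0.0733 + 0.0238i


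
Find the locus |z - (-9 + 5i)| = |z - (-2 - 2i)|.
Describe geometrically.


Equal distances means the locus is the perpendicular bisector of z1 and z2.
Midpoint = ((-9+(-2))/2, (5+(-2))/2) = (-5.5000, 1.5000)

Perpendicular bisector through (-5.5000, 1.5000)


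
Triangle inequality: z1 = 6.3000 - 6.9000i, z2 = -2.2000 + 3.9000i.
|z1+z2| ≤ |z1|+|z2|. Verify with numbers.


|z1| = sqrt(6.3^2 + (-6.9)^2) = sqrt(87.3) = 9.3434
|z2| = sqrt((-2.2)^2 + 3.9^2) = sqrt(20.05) = 4.4777
z1+z2 = 4.1000 - 3.0000i
|z1+z2| = sqrt(25.81) = 5.0804
|z1|+|z2| = 9.3434 + 4.4777 = 13.8211

|z1+z2| = 5.0804 ≤ |z1|+|z2| = 13.8211 (verified)


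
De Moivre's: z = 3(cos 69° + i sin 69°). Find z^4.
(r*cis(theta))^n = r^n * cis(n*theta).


r^4 = 3^4 = 81
n*theta = 4*69° = 276° = 276° (mod 360)
a = 81*cos(276°) = 8.4668
b = 81*sin(276°) = -80.5563

81 cis(276°) = 8.4668 - 80.5563i


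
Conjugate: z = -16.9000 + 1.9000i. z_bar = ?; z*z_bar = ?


z_bar = -16.9000 - 1.9000i
z*z_bar = (-16.9)^2 + 1.9^2 = 285.61 + 3.61 = 289.22

z_bar = -16.9000 - 1.9000i, z*z_bar = 289.22


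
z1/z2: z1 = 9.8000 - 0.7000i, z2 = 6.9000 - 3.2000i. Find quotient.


Conjugate of z2 = 6.9000 + 3.2000i
Numerator: (9.8000 - 0.7000i)(6.9000 + 3.2000i) = 69.8600 + 26.5300i
Denominator: 6.9^2 + (-3.2)^2 = 57.85
Result = (69.8600 + 26.5300i)/57.85

1.2076 + 0.4586i


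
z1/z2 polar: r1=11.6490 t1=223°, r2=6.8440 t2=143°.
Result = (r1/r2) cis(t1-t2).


r = 11.6490 / 6.8440 = 1.7021
theta = 223° - 143° = 80° = 80° (mod 360)

1.7021 cis(80°)


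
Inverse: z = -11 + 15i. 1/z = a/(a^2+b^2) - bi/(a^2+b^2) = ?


|z|^2 = 121+225 = 346
1/z = (-11 - 15i)/346

1/z = -0.0318 - 0.0434i


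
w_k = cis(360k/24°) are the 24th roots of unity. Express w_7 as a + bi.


Angle = 360*7/24 = 105°
a = cos(105°) = -0.2588
b = sin(105°) = 0.9659

-0.2588 + 0.9659i


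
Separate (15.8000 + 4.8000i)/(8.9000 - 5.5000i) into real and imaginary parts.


Multiply by conjugate: (15.8000 + 4.8000i)(8.9000 + 5.5000i) / (8.9^2 + (-5.5)^2)
Numerator real = 15.8*8.9 + 4.8*(-5.5) = 114.22
Numerator imag = 4.8*8.9 - 15.8*(-5.5) = 129.62
Denominator = 109.46
Re(z) = 114.22/109.46 = 1.0435
Im(z) = 129.62/109.46 = 1.1842

Re(z) = 1.0435, Im(z) = 1.1842


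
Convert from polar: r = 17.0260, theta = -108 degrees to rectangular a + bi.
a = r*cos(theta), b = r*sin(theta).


a = 17.0260*cos(-108°) = 17.0260*(-0.309017) = -5.2613
b = 17.0260*sin(-108°) = 17.0260*(-0.95106) = -16.1927

-5.2613 - 16.1927i


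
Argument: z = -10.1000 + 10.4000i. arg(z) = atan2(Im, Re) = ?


Re = -10.1, Im = 10.4
arg = atan2(10.4, -10.1) = 134.1616 degrees

arg(z) = 134.1616 degrees


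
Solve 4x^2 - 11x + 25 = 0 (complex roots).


disc = (-11)^2 - 4*4*25 = 121 - 400 = -279
sqrt(|disc|) = sqrt(279) = 16.7033
Real part = 11/(2*4) = 1.3750
Imag part = 16.7033/(2*4) = 2.0879

1.3750 ± 2.0879i


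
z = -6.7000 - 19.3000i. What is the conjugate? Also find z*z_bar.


z_bar = -6.7000 + 19.3000i
z*z_bar = (-6.7)^2 + (-19.3)^2 = 44.89 + 372.49 = 417.38

z_bar = -6.7000 + 19.3000i, z*z_bar = 417.38


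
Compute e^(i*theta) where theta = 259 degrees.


cos(259°) = -0.1908
sin(259°) = -0.9816

e^(i*259°) = -0.1908 - 0.9816i


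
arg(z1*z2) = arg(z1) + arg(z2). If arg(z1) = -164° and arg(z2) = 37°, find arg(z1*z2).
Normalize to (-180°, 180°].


arg(z1*z2) = -164° + 37° = -127°
Normalized to (-180°, 180°]: -127°

-127°


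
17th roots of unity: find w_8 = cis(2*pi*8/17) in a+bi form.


Angle = 360*8/17 = 169.4118°
a = cos(169.4118°) = -0.9830
b = sin(169.4118°) = 0.1837

-0.9830 + 0.1837i


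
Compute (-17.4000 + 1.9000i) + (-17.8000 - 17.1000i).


Real: -17.4 - 17.8 = -35.2
Imag: 1.9 - 17.1 = -15.2

-35.2000 - 15.2000i


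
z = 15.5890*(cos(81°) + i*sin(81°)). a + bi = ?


a = 15.5890*cos(81°) = 15.5890*0.1564345 = 2.4387
b = 15.5890*sin(81°) = 15.5890*0.98769 = 15.3971

2.4387 + 15.3971i


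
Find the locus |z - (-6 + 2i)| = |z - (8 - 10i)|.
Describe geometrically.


Equal distances means the locus is the perpendicular bisector of z1 and z2.
Midpoint = ((-6+8)/2, (2+(-10))/2) = (1.0000, -4.0000)

Perpendicular bisector through (1.0000, -4.0000)


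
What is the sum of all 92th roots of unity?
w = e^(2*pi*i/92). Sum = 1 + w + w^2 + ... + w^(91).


The sum of all 92th roots of unity is 0.
Geometric series: (1 - w^92)/(1 - w) = (1-1)/(1-w) = 0 since w^92 = 1, w ≠ 1.
Alternatively: coefficient of z^91 in z^92 - 1 is 0.

0


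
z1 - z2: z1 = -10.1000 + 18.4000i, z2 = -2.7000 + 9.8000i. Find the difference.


Real: -10.1 + 2.7 = -7.4
Imag: 18.4 - 9.8 = 8.6

-7.4000 + 8.6000i


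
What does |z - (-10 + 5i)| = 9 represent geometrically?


|z - z0| = r is a circle with center z0 and radius r.
Center = (-10, 5), radius = 9

Circle with center (-10, 5) and radius 9


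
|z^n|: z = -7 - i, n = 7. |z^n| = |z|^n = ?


|z| = sqrt(49+1) = sqrt(50) = 7.0711
|z^7| = |z|^7 = (sqrt(50))^7 = 50^3 * sqrt(50) = 125000*sqrt(50)

|z^7| = 125000*sqrt(50) ≈ 883883.4765


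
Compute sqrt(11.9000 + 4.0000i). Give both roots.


|z| = sqrt(141.61+16) = 12.5543
sqrt((|z|+a)/2) = sqrt((12.5543+11.9)/2) = sqrt(12.2271) = 3.4967
sqrt((|z|-a)/2) = sqrt((12.5543-11.9)/2) = sqrt(0.3271) = 0.5720

±(3.4967 + 0.5720i) i.e. 3.4967 + 0.5720i and -3.4967 - 0.5720i


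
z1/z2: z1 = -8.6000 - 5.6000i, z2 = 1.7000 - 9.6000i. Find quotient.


Conjugate of z2 = 1.7000 + 9.6000i
Numerator: (-8.6000 - 5.6000i)(1.7000 + 9.6000i) = 39.1400 - 92.0800i
Denominator: 1.7^2 + (-9.6)^2 = 95.05
Result = (39.1400 - 92.0800i)/95.05

0.4118 - 0.9688i


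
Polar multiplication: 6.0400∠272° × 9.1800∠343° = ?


r = 6.0400 * 9.1800 = 55.4472
theta = 272° + 343° = 615° = 255° (mod 360)

55.4472 cis(255°)


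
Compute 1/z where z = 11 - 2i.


|z|^2 = 121+4 = 125
1/z = (11 + 2i)/125

1/z = 0.0880 + 0.0160i


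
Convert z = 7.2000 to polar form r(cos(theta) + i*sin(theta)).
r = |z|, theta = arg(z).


r = sqrt(51.84+0) = sqrt(51.84) = 7.2000
theta = atan2(0, 7.2) = 0 degrees

r = 7.2000, theta = 0 degrees


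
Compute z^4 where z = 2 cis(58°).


r^4 = 2^4 = 16
n*theta = 4*58° = 232° = 232° (mod 360)
a = 16*cos(232°) = -9.8506
b = 16*sin(232°) = -12.6082

16 cis(232°) = -9.8506 - 12.6082i


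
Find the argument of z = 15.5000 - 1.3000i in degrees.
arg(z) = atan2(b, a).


Re = 15.5, Im = -1.3
arg = atan2(-1.3, 15.5) = -4.7942 degrees

arg(z) = -4.7942 degrees


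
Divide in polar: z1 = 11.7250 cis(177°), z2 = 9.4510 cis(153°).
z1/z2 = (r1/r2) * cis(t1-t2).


r = 11.7250 / 9.4510 = 1.2406
theta = 177° - 153° = 24° = 24° (mod 360)

1.2406 cis(24°)


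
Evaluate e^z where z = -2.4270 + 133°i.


e^-2.4270 = 0.0883
cos(133°) = -0.682
sin(133°) = 0.7314
Real = 0.0883*(-0.682) = -0.0602
Imag = 0.0883*0.7314 = 0.0646

-0.0602 + 0.0646i


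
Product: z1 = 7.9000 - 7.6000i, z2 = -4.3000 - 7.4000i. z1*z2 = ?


Real = 7.9*(-4.3) - (-7.6)*(-7.4) = -33.97 - 56.24 = -90.21
Imag = 7.9*(-7.4) - (4.3)*(-7.6) = -58.46 + 32.68 = -25.78

-90.2100 - 25.7800i


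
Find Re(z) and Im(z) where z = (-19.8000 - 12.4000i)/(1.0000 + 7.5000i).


Multiply by conjugate: (-19.8000 - 12.4000i)(1.0000 - 7.5000i) / (1^2 + 7.5^2)
Numerator real = -19.8*1 - (12.4)*7.5 = -112.8
Numerator imag = -12.4*1 - (-19.8)*7.5 = 136.1
Denominator = 57.25
Re(z) = -112.8/57.25 = -1.9703
Im(z) = 136.1/57.25 = 2.3773

Re(z) = -1.9703, Im(z) = 2.3773


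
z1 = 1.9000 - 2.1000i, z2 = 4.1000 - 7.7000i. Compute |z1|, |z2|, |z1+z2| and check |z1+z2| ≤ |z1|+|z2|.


|z1| = sqrt(1.9^2 + (-2.1)^2) = sqrt(8.02) = 2.8320
|z2| = sqrt(4.1^2 + (-7.7)^2) = sqrt(76.1) = 8.7235
z1+z2 = 6.0000 - 9.8000i
|z1+z2| = sqrt(132.04) = 11.4909
|z1|+|z2| = 2.8320 + 8.7235 = 11.5555

|z1+z2| = 11.4909 ≤ |z1|+|z2| = 11.5555 (verified)


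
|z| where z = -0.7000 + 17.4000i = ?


|z| = sqrt((-0.7)^2 + 17.4^2) = sqrt(0.49 + 302.76) = sqrt(303.25) = 17.4141

|z| = 17.4141


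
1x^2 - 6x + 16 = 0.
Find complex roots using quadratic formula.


disc = (-6)^2 - 4*1*16 = 36 - 64 = -28
sqrt(|disc|) = sqrt(28) = 5.2915
Real part = 6/(2*1) = 3.0000
Imag part = 5.2915/(2*1) = 2.6458

3.0000 ± 2.6458i


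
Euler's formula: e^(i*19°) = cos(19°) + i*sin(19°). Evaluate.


cos(19°) = 0.9455
sin(19°) = 0.3256

e^(i*19°) = 0.9455 + 0.3256i


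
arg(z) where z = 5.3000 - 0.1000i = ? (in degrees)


Re = 5.3, Im = -0.1
arg = atan2(-0.1, 5.3) = -1.0809 degrees

arg(z) = -1.0809 degrees


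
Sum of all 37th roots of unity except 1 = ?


With w = e^(2*pi*i/37), all 37 of the 37th roots of unity w^0 = 1, w, ..., w^(36) sum to 0: 1 + w + ... + w^(36) = (1 - w^37)/(1 - w) = 0 since w^37 = 1, w ≠ 1.
Removing the root 1: w + w^2 + ... + w^(36) = 0 - 1 = -1

Sum = -1


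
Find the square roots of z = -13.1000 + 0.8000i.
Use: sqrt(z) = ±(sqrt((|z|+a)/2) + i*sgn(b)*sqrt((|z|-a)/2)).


|z| = sqrt(171.61+0.64) = 13.1244
sqrt((|z|+a)/2) = sqrt((13.1244+(-13.1))/2) = sqrt(0.0122) = 0.1105
sqrt((|z|-a)/2) = sqrt((13.1244-(-13.1))/2) = sqrt(13.1122) = 3.6211

±(0.1105 + 3.6211i) i.e. 0.1105 + 3.6211i and -0.1105 - 3.6211i


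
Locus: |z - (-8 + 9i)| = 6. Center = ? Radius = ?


|z - z0| = r is a circle with center z0 and radius r.
Center = (-8, 9), radius = 6

Circle with center (-8, 9) and radius 6


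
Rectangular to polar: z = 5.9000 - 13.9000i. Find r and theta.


r = sqrt(34.81+193.21) = sqrt(228.02) = 15.1003
theta = atan2(-13.9, 5.9) = -67.0007 degrees

r = 15.1003, theta = -67.0007 degrees


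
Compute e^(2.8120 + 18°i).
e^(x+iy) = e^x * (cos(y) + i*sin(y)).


e^2.8120 = 16.6432
cos(18°) = 0.951057
sin(18°) = 0.309017
Real = 16.6432*0.951057 = 15.8286
Imag = 16.6432*0.309017 = 5.1430

15.8286 + 5.1430i


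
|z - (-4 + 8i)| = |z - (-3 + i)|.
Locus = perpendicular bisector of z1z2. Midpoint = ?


Equal distances means the locus is the perpendicular bisector of z1 and z2.
Midpoint = ((-4+(-3))/2, (8+1)/2) = (-3.5000, 4.5000)

Perpendicular bisector through (-3.5000, 4.5000)


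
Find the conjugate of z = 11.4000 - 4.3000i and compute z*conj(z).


z_bar = 11.4000 + 4.3000i
z*z_bar = 11.4^2 + (-4.3)^2 = 129.96 + 18.49 = 148.45

z_bar = 11.4000 + 4.3000i, z*z_bar = 148.45


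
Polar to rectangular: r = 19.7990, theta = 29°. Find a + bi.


a = 19.7990*cos(29°) = 19.7990*0.87462 = 17.3166
b = 19.7990*sin(29°) = 19.7990*0.4848096 = 9.5987

17.3166 + 9.5987i


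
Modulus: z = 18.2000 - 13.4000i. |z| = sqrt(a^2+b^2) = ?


|z| = sqrt(18.2^2 + (-13.4)^2) = sqrt(331.24 + 179.56) = sqrt(510.8) = 22.6009

|z| = 22.6009


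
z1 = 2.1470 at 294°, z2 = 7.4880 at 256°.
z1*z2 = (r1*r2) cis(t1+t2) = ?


r = 2.1470 * 7.4880 = 16.0767
theta = 294° + 256° = 550° = 190° (mod 360)

16.0767 cis(190°)


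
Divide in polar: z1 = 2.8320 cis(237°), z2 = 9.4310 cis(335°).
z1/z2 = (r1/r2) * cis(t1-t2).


r = 2.8320 / 9.4310 = 0.3003
theta = 237° - 335° = -98° = 262° (mod 360)

0.3003 cis(262°)


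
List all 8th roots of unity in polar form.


The 8th roots of unity are cis(360k/8°) for k=0..7
Angle step = 360/8 = 45°
Primitive root: cis(45°)
Primitive root = 0.7071 + 0.7071i

8 roots at angles: 0°, 45°, 90°, 135°, 180°, 225°, 270°, 315°


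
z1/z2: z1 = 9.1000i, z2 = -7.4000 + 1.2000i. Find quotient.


Conjugate of z2 = -7.4000 - 1.2000i
Numerator: (9.1000i)(-7.4000 - 1.2000i) = 10.9200 - 67.3400i
Denominator: (-7.4)^2 + 1.2^2 = 56.2
Result = (10.9200 - 67.3400i)/56.2

0.1943 - 1.1982i


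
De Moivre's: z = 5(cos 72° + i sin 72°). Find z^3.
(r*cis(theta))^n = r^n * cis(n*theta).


r^3 = 5^3 = 125
n*theta = 3*72° = 216° = 216° (mod 360)
a = 125*cos(216°) = -101.1271
b = 125*sin(216°) = -73.4732

125 cis(216°) = -101.1271 - 73.4732i


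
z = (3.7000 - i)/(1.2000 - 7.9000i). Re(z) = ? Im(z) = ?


Multiply by conjugate: (3.7000 - i)(1.2000 + 7.9000i) / (1.2^2 + (-7.9)^2)
Numerator real = 3.7*1.2 - (1)*(-7.9) = 12.34
Numerator imag = -1*1.2 - 3.7*(-7.9) = 28.03
Denominator = 63.85
Re(z) = 12.34/63.85 = 0.1933
Im(z) = 28.03/63.85 = 0.4390

Re(z) = 0.1933, Im(z) = 0.4390


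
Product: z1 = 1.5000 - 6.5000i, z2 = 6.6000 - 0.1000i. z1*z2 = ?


Real = 1.5*6.6 - (-6.5)*(-0.1) = 9.9 - 0.65 = 9.25
Imag = 1.5*(-0.1) + 6.6*(-6.5) = -0.15 - (42.9) = -43.05

9.2500 - 43.0500i


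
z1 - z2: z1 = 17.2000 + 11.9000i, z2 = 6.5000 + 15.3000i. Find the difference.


Real: 17.2 - 6.5 = 10.7
Imag: 11.9 - 15.3 = -3.4

10.7000 - 3.4000i


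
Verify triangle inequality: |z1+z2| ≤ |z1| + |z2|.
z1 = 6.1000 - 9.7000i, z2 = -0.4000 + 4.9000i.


|z1| = sqrt(6.1^2 + (-9.7)^2) = sqrt(131.3) = 11.4586
|z2| = sqrt((-0.4)^2 + 4.9^2) = sqrt(24.17) = 4.9163
z1+z2 = 5.7000 - 4.8000i
|z1+z2| = sqrt(55.53) = 7.4518
|z1|+|z2| = 11.4586 + 4.9163 = 16.3749

|z1+z2| = 7.4518 ≤ |z1|+|z2| = 16.3749 (verified)


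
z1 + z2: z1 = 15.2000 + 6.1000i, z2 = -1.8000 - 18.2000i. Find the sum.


Real: 15.2 - 1.8 = 13.4
Imag: 6.1 - 18.2 = -12.1

13.4000 - 12.1000i


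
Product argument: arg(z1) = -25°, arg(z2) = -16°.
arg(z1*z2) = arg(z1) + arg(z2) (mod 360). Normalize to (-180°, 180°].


arg(z1*z2) = -25° - 16° = -41°
Normalized to (-180°, 180°]: -41°

-41°


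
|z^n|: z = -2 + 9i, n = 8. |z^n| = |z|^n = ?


|z| = sqrt(4+81) = sqrt(85) = 9.2195
|z^8| = |z|^8 = (sqrt(85))^8 = 85^4 = 52200625

|z^8| = 52200625


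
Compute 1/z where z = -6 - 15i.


|z|^2 = 36+225 = 261
1/z = (-6 + 15i)/261

1/z = -0.0230 + 0.0575i


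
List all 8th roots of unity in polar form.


The 8th roots of unity are cis(360k/8°) for k=0..7
Angle step = 360/8 = 45°
Primitive root: cis(45°)
Primitive root = 0.7071 + 0.7071i

8 roots at angles: 0°, 45°, 90°, 135°, 180°, 225°, 270°, 315°


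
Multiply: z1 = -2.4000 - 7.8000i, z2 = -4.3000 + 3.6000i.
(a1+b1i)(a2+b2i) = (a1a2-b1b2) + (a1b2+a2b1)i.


Real = -2.4*(-4.3) - (-7.8)*3.6 = 10.32 - (-28.08) = 38.4
Imag = -2.4*3.6 - (4.3)*(-7.8) = -8.64 + 33.54 = 24.9

38.4000 + 24.9000i


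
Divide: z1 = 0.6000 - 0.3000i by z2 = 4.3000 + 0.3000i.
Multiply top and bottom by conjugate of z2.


Conjugate of z2 = 4.3000 - 0.3000i
Numerator: (0.6000 - 0.3000i)(4.3000 - 0.3000i) = 2.4900 - 1.4700i
Denominator: 4.3^2 + 0.3^2 = 18.58
Result = (2.4900 - 1.4700i)/18.58

0.1340 - 0.0791i


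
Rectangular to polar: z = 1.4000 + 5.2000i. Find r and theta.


r = sqrt(1.96+27.04) = sqrt(29) = 5.3852
theta = atan2(5.2, 1.4) = 74.9315 degrees

r = 5.3852, theta = 74.9315 degrees


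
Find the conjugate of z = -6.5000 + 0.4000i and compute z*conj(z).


z_bar = -6.5000 - 0.4000i
z*z_bar = (-6.5)^2 + 0.4^2 = 42.25 + 0.16 = 42.41

z_bar = -6.5000 - 0.4000i, z*z_bar = 42.41


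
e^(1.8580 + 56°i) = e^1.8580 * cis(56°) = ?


e^1.8580 = 6.4109
cos(56°) = 0.55919
sin(56°) = 0.82904
Real = 6.4109*0.55919 = 3.5849
Imag = 6.4109*0.82904 = 5.3149

3.5849 + 5.3149i


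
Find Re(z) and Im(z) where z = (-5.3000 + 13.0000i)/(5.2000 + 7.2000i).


Multiply by conjugate: (-5.3000 + 13.0000i)(5.2000 - 7.2000i) / (5.2^2 + 7.2^2)
Numerator real = -5.3*5.2 + 13*7.2 = 66.04
Numerator imag = 13*5.2 - (-5.3)*7.2 = 105.76
Denominator = 78.88
Re(z) = 66.04/78.88 = 0.8372
Im(z) = 105.76/78.88 = 1.3408

Re(z) = 0.8372, Im(z) = 1.3408


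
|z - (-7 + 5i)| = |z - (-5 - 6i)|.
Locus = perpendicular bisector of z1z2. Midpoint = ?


Equal distances means the locus is the perpendicular bisector of z1 and z2.
Midpoint = ((-7+(-5))/2, (5+(-6))/2) = (-6.0000, -0.5000)

Perpendicular bisector through (-6.0000, -0.5000)


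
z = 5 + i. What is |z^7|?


|z| = sqrt(25+1) = sqrt(26) = 5.0990
|z^7| = |z|^7 = (sqrt(26))^7 = 26^3 * sqrt(26) = 17576*sqrt(26)

|z^7| = 17576*sqrt(26) ≈ 89620.3670


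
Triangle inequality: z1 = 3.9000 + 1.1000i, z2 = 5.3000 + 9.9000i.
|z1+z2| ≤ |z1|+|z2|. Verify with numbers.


|z1| = sqrt(3.9^2 + 1.1^2) = sqrt(16.42) = 4.0522
|z2| = sqrt(5.3^2 + 9.9^2) = sqrt(126.1) = 11.2294
z1+z2 = 9.2000 + 11.0000i
|z1+z2| = sqrt(205.64) = 14.3402
|z1|+|z2| = 4.0522 + 11.2294 = 15.2816

|z1+z2| = 14.3402 ≤ |z1|+|z2| = 15.2816 (verified)


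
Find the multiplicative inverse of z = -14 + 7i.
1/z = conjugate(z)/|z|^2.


|z|^2 = 196+49 = 245
1/z = (-14 - 7i)/245

1/z = -0.0571 - 0.0286i


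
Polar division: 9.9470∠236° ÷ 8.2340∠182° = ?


r = 9.9470 / 8.2340 = 1.2080
theta = 236° - 182° = 54° = 54° (mod 360)

1.2080 cis(54°)


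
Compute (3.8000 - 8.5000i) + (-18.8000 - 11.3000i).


Real: 3.8 - 18.8 = -15
Imag: -8.5 - 11.3 = -19.8

-15.0000 - 19.8000i


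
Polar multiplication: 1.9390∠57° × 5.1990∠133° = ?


r = 1.9390 * 5.1990 = 10.0809
theta = 57° + 133° = 190° = 190° (mod 360)

10.0809 cis(190°)


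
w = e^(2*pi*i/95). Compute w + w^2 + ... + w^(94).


With w = e^(2*pi*i/95), all 95 of the 95th roots of unity w^0 = 1, w, ..., w^(94) sum to 0: 1 + w + ... + w^(94) = (1 - w^95)/(1 - w) = 0 since w^95 = 1, w ≠ 1.
Removing the root 1: w + w^2 + ... + w^(94) = 0 - 1 = -1

Sum = -1


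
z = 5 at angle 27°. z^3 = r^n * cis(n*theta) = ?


r^3 = 5^3 = 125
n*theta = 3*27° = 81° = 81° (mod 360)
a = 125*cos(81°) = 19.5543
b = 125*sin(81°) = 123.4610

125 cis(81°) = 19.5543 + 123.4610i


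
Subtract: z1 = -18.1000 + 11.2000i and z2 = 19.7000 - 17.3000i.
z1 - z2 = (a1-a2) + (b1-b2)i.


Real: -18.1 - 19.7 = -37.8
Imag: 11.2 + 17.3 = 28.5

-37.8000 + 28.5000i


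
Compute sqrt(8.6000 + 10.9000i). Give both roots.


|z| = sqrt(73.96+118.81) = 13.8842
sqrt((|z|+a)/2) = sqrt((13.8842+8.6)/2) = sqrt(11.2421) = 3.3529
sqrt((|z|-a)/2) = sqrt((13.8842-8.6)/2) = sqrt(2.6421) = 1.6254

±(3.3529 + 1.6254i) i.e. 3.3529 + 1.6254i and -3.3529 - 1.6254i


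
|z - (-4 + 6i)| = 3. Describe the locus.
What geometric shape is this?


|z - z0| = r is a circle with center z0 and radius r.
Center = (-4, 6), radius = 3

Circle with center (-4, 6) and radius 3


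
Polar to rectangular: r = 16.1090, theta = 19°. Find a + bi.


a = 16.1090*cos(19°) = 16.1090*0.94552 = 15.2314
b = 16.1090*sin(19°) = 16.1090*0.32557 = 5.2446

15.2314 + 5.2446i


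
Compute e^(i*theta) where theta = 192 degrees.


cos(192°) = -0.9781
sin(192°) = -0.2079

e^(i*192°) = -0.9781 - 0.2079i


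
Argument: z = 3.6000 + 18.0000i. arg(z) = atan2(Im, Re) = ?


Re = 3.6, Im = 18
arg = atan2(18, 3.6) = 78.6901 degrees

arg(z) = 78.6901 degrees


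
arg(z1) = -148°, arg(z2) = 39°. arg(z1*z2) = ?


arg(z1*z2) = -148° + 39° = -109°
Normalized to (-180°, 180°]: -109°

-109°


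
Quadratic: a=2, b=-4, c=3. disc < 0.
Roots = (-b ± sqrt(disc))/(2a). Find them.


disc = (-4)^2 - 4*2*3 = 16 - 24 = -8
sqrt(|disc|) = sqrt(8) = 2.8284
Real part = 4/(2*2) = 1.0000
Imag part = 2.8284/(2*2) = 0.7071

1.0000 ± 0.7071i


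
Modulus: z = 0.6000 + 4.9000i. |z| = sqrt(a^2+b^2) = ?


|z| = sqrt(0.6^2 + 4.9^2) = sqrt(0.36 + 24.01) = sqrt(24.37) = 4.9366

|z| = 4.9366


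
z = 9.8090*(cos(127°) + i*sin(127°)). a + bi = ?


a = 9.8090*cos(127°) = 9.8090*(-0.601815) = -5.9032
b = 9.8090*sin(127°) = 9.8090*0.798636 = 7.8338

-5.9032 + 7.8338i


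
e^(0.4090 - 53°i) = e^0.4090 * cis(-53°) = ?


e^0.4090 = 1.5053
cos(-53°) = 0.6018
sin(-53°) = -0.79864
Real = 1.5053*0.6018 = 0.9059
Imag = 1.5053*(-0.79864) = -1.2022

0.9059 - 1.2022i


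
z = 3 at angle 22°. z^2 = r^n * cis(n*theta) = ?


r^2 = 3^2 = 9
n*theta = 2*22° = 44° = 44° (mod 360)
a = 9*cos(44°) = 6.4741
b = 9*sin(44°) = 6.2519

9 cis(44°) = 6.4741 + 6.2519i


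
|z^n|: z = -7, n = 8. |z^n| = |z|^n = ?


|z| = sqrt(49+0) = sqrt(49) = 7
|z^8| = |z|^8 = 7^8 = 5764801

|z^8| = 5764801


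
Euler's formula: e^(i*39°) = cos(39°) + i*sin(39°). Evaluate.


cos(39°) = 0.7771
sin(39°) = 0.6293

e^(i*39°) = 0.7771 + 0.6293i


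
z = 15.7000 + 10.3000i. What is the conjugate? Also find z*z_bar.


z_bar = 15.7000 - 10.3000i
z*z_bar = 15.7^2 + 10.3^2 = 246.49 + 106.09 = 352.58

z_bar = 15.7000 - 10.3000i, z*z_bar = 352.58


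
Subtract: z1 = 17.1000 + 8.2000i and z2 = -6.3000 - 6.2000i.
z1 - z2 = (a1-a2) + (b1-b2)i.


Real: 17.1 + 6.3 = 23.4
Imag: 8.2 + 6.2 = 14.4

23.4000 + 14.4000i


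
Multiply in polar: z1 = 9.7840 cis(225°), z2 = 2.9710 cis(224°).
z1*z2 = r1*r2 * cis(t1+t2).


r = 9.7840 * 2.9710 = 29.0683
theta = 225° + 224° = 449° = 89° (mod 360)

29.0683 cis(89°)


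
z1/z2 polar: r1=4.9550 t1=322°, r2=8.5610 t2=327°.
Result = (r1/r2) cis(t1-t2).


r = 4.9550 / 8.5610 = 0.5788
theta = 322° - 327° = -5° = 355° (mod 360)

0.5788 cis(355°)


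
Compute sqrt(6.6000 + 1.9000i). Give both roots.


|z| = sqrt(43.56+3.61) = 6.8680
sqrt((|z|+a)/2) = sqrt((6.8680+6.6)/2) = sqrt(6.7340) = 2.5950
sqrt((|z|-a)/2) = sqrt((6.8680-6.6)/2) = sqrt(0.1340) = 0.3661

±(2.5950 + 0.3661i) i.e. 2.5950 + 0.3661i and -2.5950 - 0.3661i


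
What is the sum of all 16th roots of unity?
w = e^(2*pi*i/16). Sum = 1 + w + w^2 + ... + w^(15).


The sum of all 16th roots of unity is 0.
Geometric series: (1 - w^16)/(1 - w) = (1-1)/(1-w) = 0 since w^16 = 1, w ≠ 1.
Alternatively: coefficient of z^15 in z^16 - 1 is 0.

0


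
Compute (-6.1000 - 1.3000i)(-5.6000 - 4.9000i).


Real = -6.1*(-5.6) - (-1.3)*(-4.9) = 34.16 - 6.37 = 27.79
Imag = -6.1*(-4.9) - (5.6)*(-1.3) = 29.89 + 7.28 = 37.17

27.7900 + 37.1700i


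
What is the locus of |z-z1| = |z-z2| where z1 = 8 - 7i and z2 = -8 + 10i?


Equal distances means the locus is the perpendicular bisector of z1 and z2.
Midpoint = ((8+(-8))/2, (-7+10)/2) = (0, 1.5000)

Perpendicular bisector through (0, 1.5000)


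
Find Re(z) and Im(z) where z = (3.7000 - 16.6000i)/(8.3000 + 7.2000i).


Multiply by conjugate: (3.7000 - 16.6000i)(8.3000 - 7.2000i) / (8.3^2 + 7.2^2)
Numerator real = 3.7*8.3 - (16.6)*7.2 = -88.81
Numerator imag = -16.6*8.3 - 3.7*7.2 = -164.42
Denominator = 120.73
Re(z) = -88.81/120.73 = -0.7356
Im(z) = -164.42/120.73 = -1.3619

Re(z) = -0.7356, Im(z) = -1.3619


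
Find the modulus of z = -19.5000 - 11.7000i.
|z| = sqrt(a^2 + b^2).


|z| = sqrt((-19.5)^2 + (-11.7)^2) = sqrt(380.25 + 136.89) = sqrt(517.14) = 22.7407

|z| = 22.7407


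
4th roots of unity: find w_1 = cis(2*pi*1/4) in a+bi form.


Angle = 360*1/4 = 90°
a = cos(90°) = 0
b = sin(90°) = 1.0000

0 + 1.0000i


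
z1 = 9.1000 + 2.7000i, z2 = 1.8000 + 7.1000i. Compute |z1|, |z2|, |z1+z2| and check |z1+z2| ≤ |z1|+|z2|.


|z1| = sqrt(9.1^2 + 2.7^2) = sqrt(90.1) = 9.4921
|z2| = sqrt(1.8^2 + 7.1^2) = sqrt(53.65) = 7.3246
z1+z2 = 10.9000 + 9.8000i
|z1+z2| = sqrt(214.85) = 14.6578
|z1|+|z2| = 9.4921 + 7.3246 = 16.8167

|z1+z2| = 14.6578 ≤ |z1|+|z2| = 16.8167 (verified)


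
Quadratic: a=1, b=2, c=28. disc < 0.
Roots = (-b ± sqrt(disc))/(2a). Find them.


disc = 2^2 - 4*1*28 = 4 - 112 = -108
sqrt(|disc|) = sqrt(108) = 10.3923
Real part = -2/(2*1) = -1.0000
Imag part = 10.3923/(2*1) = 5.1962

-1.0000 ± 5.1962i


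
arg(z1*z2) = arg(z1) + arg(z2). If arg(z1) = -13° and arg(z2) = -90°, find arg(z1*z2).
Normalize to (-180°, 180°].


arg(z1*z2) = -13° - 90° = -103°
Normalized to (-180°, 180°]: -103°

-103°


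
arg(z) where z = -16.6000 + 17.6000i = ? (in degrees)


Re = -16.6, Im = 17.6
arg = atan2(17.6, -16.6) = 133.3252 degrees

arg(z) = 133.3252 degrees


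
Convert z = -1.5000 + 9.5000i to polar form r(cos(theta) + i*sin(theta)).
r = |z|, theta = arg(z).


r = sqrt(2.25+90.25) = sqrt(92.5) = 9.6177
theta = atan2(9.5, -1.5) = 98.9726 degrees

r = 9.6177, theta = 98.9726 degrees


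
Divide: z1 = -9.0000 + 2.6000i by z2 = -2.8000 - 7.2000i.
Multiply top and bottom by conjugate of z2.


Conjugate of z2 = -2.8000 + 7.2000i
Numerator: (-9.0000 + 2.6000i)(-2.8000 + 7.2000i) = 6.4800 - 72.0800i
Denominator: (-2.8)^2 + (-7.2)^2 = 59.68
Result = (6.4800 - 72.0800i)/59.68

0.1086 - 1.2078i


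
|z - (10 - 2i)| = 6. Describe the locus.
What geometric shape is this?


|z - z0| = r is a circle with center z0 and radius r.
Center = (10, -2), radius = 6

Circle with center (10, -2) and radius 6


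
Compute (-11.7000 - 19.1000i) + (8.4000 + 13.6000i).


Real: -11.7 + 8.4 = -3.3
Imag: -19.1 + 13.6 = -5.5

-3.3000 - 5.5000i


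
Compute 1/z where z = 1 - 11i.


|z|^2 = 1+121 = 122
1/z = (1 + 11i)/122

1/z = 0.0082 + 0.0902i


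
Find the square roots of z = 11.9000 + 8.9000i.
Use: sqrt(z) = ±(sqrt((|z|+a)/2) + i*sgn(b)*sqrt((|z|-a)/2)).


|z| = sqrt(141.61+79.21) = 14.8600
sqrt((|z|+a)/2) = sqrt((14.8600+11.9)/2) = sqrt(13.3800) = 3.6579
sqrt((|z|-a)/2) = sqrt((14.8600-11.9)/2) = sqrt(1.4800) = 1.2166

±(3.6579 + 1.2166i) i.e. 3.6579 + 1.2166i and -3.6579 - 1.2166i


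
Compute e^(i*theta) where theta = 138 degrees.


cos(138°) = -0.7431
sin(138°) = 0.6691

e^(i*138°) = -0.7431 + 0.6691i


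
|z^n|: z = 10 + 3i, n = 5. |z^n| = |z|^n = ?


|z| = sqrt(100+9) = sqrt(109) = 10.4403
|z^5| = |z|^5 = (sqrt(109))^5 = 109^2 * sqrt(109) = 11881*sqrt(109)

|z^5| = 11881*sqrt(109) ≈ 124041.2816


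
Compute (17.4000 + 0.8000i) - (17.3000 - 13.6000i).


Real: 17.4 - 17.3 = 0.1
Imag: 0.8 + 13.6 = 14.4

0.1000 + 14.4000i


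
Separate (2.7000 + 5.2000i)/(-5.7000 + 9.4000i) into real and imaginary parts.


Multiply by conjugate: (2.7000 + 5.2000i)(-5.7000 - 9.4000i) / ((-5.7)^2 + 9.4^2)
Numerator real = 2.7*(-5.7) + 5.2*9.4 = 33.49
Numerator imag = 5.2*(-5.7) - 2.7*9.4 = -55.02
Denominator = 120.85
Re(z) = 33.49/120.85 = 0.2771
Im(z) = -55.02/120.85 = -0.4553

Re(z) = 0.2771, Im(z) = -0.4553


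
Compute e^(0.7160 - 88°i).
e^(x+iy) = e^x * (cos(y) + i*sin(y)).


e^0.7160 = 2.0462
cos(-88°) = 0.0349
sin(-88°) = -0.9994
Real = 2.0462*0.0349 = 0.0714
Imag = 2.0462*(-0.9994) = -2.0450

0.0714 - 2.0450i


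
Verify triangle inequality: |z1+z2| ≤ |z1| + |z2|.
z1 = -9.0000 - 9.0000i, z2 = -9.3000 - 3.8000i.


|z1| = sqrt((-9)^2 + (-9)^2) = sqrt(162) = 12.7279
|z2| = sqrt((-9.3)^2 + (-3.8)^2) = sqrt(100.93) = 10.0464
z1+z2 = -18.3000 - 12.8000i
|z1+z2| = sqrt(498.73) = 22.3323
|z1|+|z2| = 12.7279 + 10.0464 = 22.7743

|z1+z2| = 22.3323 ≤ |z1|+|z2| = 22.7743 (verified)


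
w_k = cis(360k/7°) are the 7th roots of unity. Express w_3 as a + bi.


Angle = 360*3/7 = 154.2857°
a = cos(154.2857°) = -0.9010
b = sin(154.2857°) = 0.4339

-0.9010 + 0.4339i


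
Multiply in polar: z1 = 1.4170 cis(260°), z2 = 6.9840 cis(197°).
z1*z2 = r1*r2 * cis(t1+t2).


r = 1.4170 * 6.9840 = 9.8963
theta = 260° + 197° = 457° = 97° (mod 360)

9.8963 cis(97°)


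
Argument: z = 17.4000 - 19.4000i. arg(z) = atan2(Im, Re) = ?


Re = 17.4, Im = -19.4
arg = atan2(-19.4, 17.4) = -48.1108 degrees

arg(z) = -48.1108 degrees


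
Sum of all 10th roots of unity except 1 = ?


With w = e^(2*pi*i/10), all 10 of the 10th roots of unity w^0 = 1, w, ..., w^(9) sum to 0: 1 + w + ... + w^(9) = (1 - w^10)/(1 - w) = 0 since w^10 = 1, w ≠ 1.
Removing the root 1: w + w^2 + ... + w^(9) = 0 - 1 = -1

Sum = -1


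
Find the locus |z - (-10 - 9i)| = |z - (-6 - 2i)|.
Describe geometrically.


Equal distances means the locus is the perpendicular bisector of z1 and z2.
Midpoint = ((-10+(-6))/2, (-9+(-2))/2) = (-8.0000, -5.5000)

Perpendicular bisector through (-8.0000, -5.5000)


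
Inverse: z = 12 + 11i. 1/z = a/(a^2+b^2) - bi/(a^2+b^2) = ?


|z|^2 = 144+121 = 265
1/z = (12 - 11i)/265

1/z = 0.0453 - 0.0415i


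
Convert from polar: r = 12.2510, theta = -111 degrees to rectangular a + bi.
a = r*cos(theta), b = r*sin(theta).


a = 12.2510*cos(-111°) = 12.2510*(-0.35837) = -4.3904
b = 12.2510*sin(-111°) = 12.2510*(-0.93358) = -11.4373

-4.3904 - 11.4373i


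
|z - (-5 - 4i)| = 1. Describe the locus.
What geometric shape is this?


|z - z0| = r is a circle with center z0 and radius r.
Center = (-5, -4), radius = 1

Circle with center (-5, -4) and radius 1


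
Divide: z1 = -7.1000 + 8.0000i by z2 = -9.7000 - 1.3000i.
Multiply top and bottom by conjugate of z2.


Conjugate of z2 = -9.7000 + 1.3000i
Numerator: (-7.1000 + 8.0000i)(-9.7000 + 1.3000i) = 58.4700 - 86.8300i
Denominator: (-9.7)^2 + (-1.3)^2 = 95.78
Result = (58.4700 - 86.8300i)/95.78

0.6105 - 0.9066i


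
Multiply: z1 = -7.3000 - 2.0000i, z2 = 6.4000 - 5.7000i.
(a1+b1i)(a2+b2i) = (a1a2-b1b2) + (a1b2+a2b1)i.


Real = -7.3*6.4 - (-2)*(-5.7) = -46.72 - 11.4 = -58.12
Imag = -7.3*(-5.7) + 6.4*(-2) = 41.61 - (12.8) = 28.81

-58.1200 + 28.8100i


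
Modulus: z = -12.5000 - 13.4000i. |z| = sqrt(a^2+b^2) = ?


|z| = sqrt((-12.5)^2 + (-13.4)^2) = sqrt(156.25 + 179.56) = sqrt(335.81) = 18.3251

|z| = 18.3251


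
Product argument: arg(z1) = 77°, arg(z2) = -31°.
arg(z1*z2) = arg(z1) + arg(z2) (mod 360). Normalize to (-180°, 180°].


arg(z1*z2) = 77° - 31° = 46°
Normalized to (-180°, 180°]: 46°

46°


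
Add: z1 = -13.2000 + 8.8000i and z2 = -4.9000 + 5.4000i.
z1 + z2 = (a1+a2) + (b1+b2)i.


Real: -13.2 - 4.9 = -18.1
Imag: 8.8 + 5.4 = 14.2

-18.1000 + 14.2000i


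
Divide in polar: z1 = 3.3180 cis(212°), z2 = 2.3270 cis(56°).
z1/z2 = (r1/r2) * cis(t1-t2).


r = 3.3180 / 2.3270 = 1.4259
theta = 212° - 56° = 156° = 156° (mod 360)

1.4259 cis(156°)
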